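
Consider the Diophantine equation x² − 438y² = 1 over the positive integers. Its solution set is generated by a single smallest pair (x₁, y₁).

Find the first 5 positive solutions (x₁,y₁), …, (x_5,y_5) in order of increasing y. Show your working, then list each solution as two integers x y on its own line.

√438 = [20; 1,12,1,40, …], period ℓ=4 (even) → k=3
i=0: a=20 ⇒ p=20, q=1
i=1: a=1 ⇒ p=21, q=1
i=2: a=12 ⇒ p=272, q=13
i=3: a=1 ⇒ p=293, q=14
(x₁, y₁) = (293, 14);  293² − 438·14² = 1 ✓
(293+14√438)^2 = 171697 + 8204√438
(293+14√438)^3 = 100614149 + 4807530√438
(293+14√438)^4 = 58959719617 + 2817204376√438
(293+14√438)^5 = 34550295081413 + 1650876956806√438

293 14
171697 8204
100614149 4807530
58959719617 2817204376
34550295081413 1650876956806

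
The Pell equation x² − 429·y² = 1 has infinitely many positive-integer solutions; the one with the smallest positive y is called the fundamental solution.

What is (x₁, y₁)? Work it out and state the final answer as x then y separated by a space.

√429 = [20; 1,2,2,9,1,12,1,9,2,2,1,40, …], period ℓ=12 (even) → k=11
i=0: a=20 ⇒ p=20, q=1
i=1: a=1 ⇒ p=21, q=1
i=2: a=2 ⇒ p=62, q=3
…
i=4: a=9 ⇒ p=1367, q=66
…
i=6: a=12 ⇒ p=19511, q=942
…
i=8: a=9 ⇒ p=208718, q=10077
i=9: a=2 ⇒ p=438459, q=21169
i=10: a=2 ⇒ p=1085636, q=52415
i=11: a=1 ⇒ p=1524095, q=73584
(x₁, y₁) = (1524095, 73584);  1524095² − 429·73584² = 1 ✓

1524095 73584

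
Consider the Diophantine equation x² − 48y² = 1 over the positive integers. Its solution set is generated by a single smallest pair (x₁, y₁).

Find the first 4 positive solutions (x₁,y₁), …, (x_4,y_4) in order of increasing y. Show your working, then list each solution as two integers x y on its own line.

7 1
97 14
1351 195
18817 2716

[6; 1,12] for √48; ℓ=2 ⇒ convergent index 1
step 0: (6, 1)  from 6·(1,0) + (0,1)
step 1: (7, 1)  from 1·(6,1) + (1,0)
fundamental: x₁=7, y₁=1  (since 49 − 48·1 = 1)
(x_2, y_2) = (7·7 + 48·1·1, 7·1 + 1·7) = (97, 14)
(x_3, y_3) = (7·97 + 48·1·14, 7·14 + 1·97) = (1351, 195)
(x_4, y_4) = (7·1351 + 48·1·195, 7·195 + 1·1351) = (18817, 2716)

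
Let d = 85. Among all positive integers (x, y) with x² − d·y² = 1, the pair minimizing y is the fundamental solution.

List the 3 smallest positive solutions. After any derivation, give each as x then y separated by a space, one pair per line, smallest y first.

285769 30996
163327842721 17715391848
93348068572789129 10125019625991228

d=85: √d = [9; 4,1,1,4,18] (ℓ=5, odd), read p_9/q_9
a_0=9:  p_0=9·1+0=9,  q_0=9·0+1=1
a_1=4:  p_1=4·9+1=37,  q_1=4·1+0=4
a_2=1:  p_2=1·37+9=46,  q_2=1·4+1=5
a_3=1:  p_3=1·46+37=83,  q_3=1·5+4=9
a_4=4:  p_4=4·83+46=378,  q_4=4·9+5=41
…
a_6=4:  p_6=4·6887+378=27926,  q_6=4·747+41=3029
a_7=1:  p_7=1·27926+6887=34813,  q_7=1·3029+747=3776
a_8=1:  p_8=1·34813+27926=62739,  q_8=1·3776+3029=6805
a_9=4:  p_9=4·62739+34813=285769,  q_9=4·6805+3776=30996
(x₁, y₁) = (285769, 30996);  285769² − 85·30996² = 1 ✓
(x_2, y_2) = (285769·285769 + 85·30996·30996, 285769·30996 + 30996·285769) = (163327842721, 17715391848)
(x_3, y_3) = (285769·163327842721 + 85·30996·17715391848, 285769·17715391848 + 30996·163327842721) = (93348068572789129, 10125019625991228)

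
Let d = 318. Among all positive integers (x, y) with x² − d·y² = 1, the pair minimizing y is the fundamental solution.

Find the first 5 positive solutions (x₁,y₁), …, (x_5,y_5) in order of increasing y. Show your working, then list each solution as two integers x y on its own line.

107 6
22897 1284
4899851 274770
1048545217 58799496
224383776587 12582817374

d=318: √d = [17; 1,4,1,34] (ℓ=4, even), read p_3/q_3
k=0  a_k=17  p_k/q_k = 17/1
…
k=2  a_k=4  p_k/q_k = 89/5
k=3  a_k=1  p_k/q_k = 107/6
(x₁, y₁) = (107, 6);  107² − 318·6² = 1 ✓
k=2:  x_2 = 107·107+318·6·6 = 22897,  y_2 = 107·6+6·107 = 1284
k=3:  x_3 = 107·22897+318·6·1284 = 4899851,  y_3 = 107·1284+6·22897 = 274770
k=4:  x_4 = 107·4899851+318·6·274770 = 1048545217,  y_4 = 107·274770+6·4899851 = 58799496
k=5:  x_5 = 107·1048545217+318·6·58799496 = 224383776587,  y_5 = 107·58799496+6·1048545217 = 12582817374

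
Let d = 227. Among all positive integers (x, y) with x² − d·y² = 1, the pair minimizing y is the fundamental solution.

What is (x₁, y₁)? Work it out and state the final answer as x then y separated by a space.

226 15

√227 → a₀=15, period (15,30); ℓ=2 even so k=1
step 0: (15, 1)  from 15·(1,0) + (0,1)
step 1: (226, 15)  from 15·(15,1) + (1,0)
(x₁, y₁) = (226, 15);  226² − 227·15² = 1 ✓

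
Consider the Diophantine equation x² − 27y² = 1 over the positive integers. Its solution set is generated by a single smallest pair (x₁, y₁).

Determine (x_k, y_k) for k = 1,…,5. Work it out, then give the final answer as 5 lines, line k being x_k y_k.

[5; 5,10] for √27; ℓ=2 ⇒ convergent index 1
a_0=5:  p_0=5·1+0=5,  q_0=5·0+1=1
a_1=5:  p_1=5·5+1=26,  q_1=5·1+0=5
→ (26, 5).  Check: 26²=676, 27·5²=675, difference 1.
n=2: (26,5)∘(26,5) = (26·26+27·5·5, 26·5+5·26) = (1351,260)
n=3: (1351,260)∘(26,5) = (26·1351+27·5·260, 26·260+5·1351) = (70226,13515)
n=4: (70226,13515)∘(26,5) = (26·70226+27·5·13515, 26·13515+5·70226) = (3650401,702520)
n=5: (3650401,702520)∘(26,5) = (26·3650401+27·5·702520, 26·702520+5·3650401) = (189750626,36517525)

26 5
1351 260
70226 13515
3650401 702520
189750626 36517525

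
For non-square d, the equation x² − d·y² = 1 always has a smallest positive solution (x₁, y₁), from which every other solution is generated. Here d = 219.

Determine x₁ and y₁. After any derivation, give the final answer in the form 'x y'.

74 5

[14; 1,3,1,28] for √219; ℓ=4 ⇒ convergent index 3
k=0  a_k=14  p_k/q_k = 14/1
k=1  a_k=1  p_k/q_k = 15/1
k=2  a_k=3  p_k/q_k = 59/4
k=3  a_k=1  p_k/q_k = 74/5
→ (74, 5).  Check: 74²=5476, 219·5²=5475, difference 1.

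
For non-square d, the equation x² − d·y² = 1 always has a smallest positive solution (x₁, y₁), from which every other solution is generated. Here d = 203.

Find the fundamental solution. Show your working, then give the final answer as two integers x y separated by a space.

√203 = [14; 4,28, …], period ℓ=2 (even) → k=1
i=0: a=14 ⇒ p=14, q=1
i=1: a=4 ⇒ p=57, q=4
(x₁, y₁) = (57, 4);  57² − 203·4² = 1 ✓

57 4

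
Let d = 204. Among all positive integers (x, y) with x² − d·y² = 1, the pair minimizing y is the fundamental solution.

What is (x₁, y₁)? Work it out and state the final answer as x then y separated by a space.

4999 350

d=204: √d = [14; 3,1,1,6,1,1,3,28] (ℓ=8, even), read p_7/q_7
step 0: (14, 1)  from 14·(1,0) + (0,1)
…
step 4: (657, 46)  from 6·(100,7) + (57,4)
…
step 6: (1414, 99)  from 1·(757,53) + (657,46)
step 7: (4999, 350)  from 3·(1414,99) + (757,53)
→ (4999, 350).  Check: 4999²=24990001, 204·350²=24990000, difference 1.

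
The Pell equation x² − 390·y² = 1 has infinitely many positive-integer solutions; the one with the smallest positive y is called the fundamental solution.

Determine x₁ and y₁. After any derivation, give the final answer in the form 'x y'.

√390 → a₀=19, period (1,2,1,38); ℓ=4 even so k=3
i=0: a=19 ⇒ p=19, q=1
i=1: a=1 ⇒ p=20, q=1
i=2: a=2 ⇒ p=59, q=3
i=3: a=1 ⇒ p=79, q=4
→ (79, 4).  Check: 79²=6241, 390·4²=6240, difference 1.

79 4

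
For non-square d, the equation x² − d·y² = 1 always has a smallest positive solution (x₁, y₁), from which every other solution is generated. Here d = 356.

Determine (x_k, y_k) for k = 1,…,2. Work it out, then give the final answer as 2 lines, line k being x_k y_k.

500001 26500
500002000001 26500053000

[18; 1,6,1,1,2,…,6,1,36] for √356; ℓ=14 ⇒ convergent index 13
step 0: (18, 1)  from 18·(1,0) + (0,1)
…
step 8: (9717, 515)  from 1·(8717,462) + (1000,53)
step 9: (28151, 1492)  from 2·(9717,515) + (8717,462)
step 10: (37868, 2007)  from 1·(28151,1492) + (9717,515)
step 11: (66019, 3499)  from 1·(37868,2007) + (28151,1492)
step 12: (433982, 23001)  from 6·(66019,3499) + (37868,2007)
step 13: (500001, 26500)  from 1·(433982,23001) + (66019,3499)
→ (500001, 26500).  Check: 500001²=250001000001, 356·26500²=250001000000, difference 1.
n=2: (500001,26500)∘(500001,26500) = (500001·500001+356·26500·26500, 500001·26500+26500·500001) = (500002000001,26500053000)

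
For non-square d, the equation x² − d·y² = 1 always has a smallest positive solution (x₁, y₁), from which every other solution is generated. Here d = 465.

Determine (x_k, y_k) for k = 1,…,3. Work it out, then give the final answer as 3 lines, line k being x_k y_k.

15871 736
503777281 23362112
15990898437631 741560158368

√465 = [21; 1,1,3,2,2,2,3,1,1,42, …], period ℓ=10 (even) → k=9
i=0: a=21 ⇒ p=21, q=1
i=1: a=1 ⇒ p=22, q=1
…
i=4: a=2 ⇒ p=345, q=16
i=5: a=2 ⇒ p=841, q=39
i=6: a=2 ⇒ p=2027, q=94
i=7: a=3 ⇒ p=6922, q=321
i=8: a=1 ⇒ p=8949, q=415
i=9: a=1 ⇒ p=15871, q=736
fundamental: x₁=15871, y₁=736  (since 251888641 − 465·541696 = 1)
(x_2, y_2) = (15871·15871 + 465·736·736, 15871·736 + 736·15871) = (503777281, 23362112)
(x_3, y_3) = (15871·503777281 + 465·736·23362112, 15871·23362112 + 736·503777281) = (15990898437631, 741560158368)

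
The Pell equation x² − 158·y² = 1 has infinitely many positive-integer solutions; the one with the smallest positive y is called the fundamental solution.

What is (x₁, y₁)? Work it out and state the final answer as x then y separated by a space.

7743 616

d=158: √d = [12; 1,1,3,12,3,1,1,24] (ℓ=8, even), read p_7/q_7
a_0=12:  p_0=12·1+0=12,  q_0=12·0+1=1
…
a_2=1:  p_2=1·13+12=25,  q_2=1·1+1=2
…
a_5=3:  p_5=3·1081+88=3331,  q_5=3·86+7=265
a_6=1:  p_6=1·3331+1081=4412,  q_6=1·265+86=351
a_7=1:  p_7=1·4412+3331=7743,  q_7=1·351+265=616
(x₁, y₁) = (7743, 616);  7743² − 158·616² = 1 ✓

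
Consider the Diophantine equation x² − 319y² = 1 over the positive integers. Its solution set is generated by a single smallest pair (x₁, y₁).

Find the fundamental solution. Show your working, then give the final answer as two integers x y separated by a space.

d=319: √d = [17; 1,6,5,1,4,…,6,1,34] (ℓ=14, even), read p_13/q_13
a_0=17:  p_0=17·1+0=17,  q_0=17·0+1=1
…
a_2=6:  p_2=6·18+17=125,  q_2=6·1+1=7
a_3=5:  p_3=5·125+18=643,  q_3=5·7+1=36
…
a_5=4:  p_5=4·768+643=3715,  q_5=4·43+36=208
…
a_7=1:  p_7=1·11913+3715=15628,  q_7=1·667+208=875
…
a_10=1:  p_10=1·250816+58797=309613,  q_10=1·14043+3292=17335
…
a_12=6:  p_12=6·1798881+309613=11102899,  q_12=6·100718+17335=621643
a_13=1:  p_13=1·11102899+1798881=12901780,  q_13=1·621643+100718=722361
(x₁, y₁) = (12901780, 722361);  12901780² − 319·722361² = 1 ✓

12901780 722361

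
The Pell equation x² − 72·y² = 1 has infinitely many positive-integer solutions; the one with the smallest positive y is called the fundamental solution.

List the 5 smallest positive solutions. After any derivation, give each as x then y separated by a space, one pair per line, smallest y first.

[8; 2,16] for √72; ℓ=2 ⇒ convergent index 1
a_0=8:  p_0=8·1+0=8,  q_0=8·0+1=1
a_1=2:  p_1=2·8+1=17,  q_1=2·1+0=2
→ (17, 2).  Check: 17²=289, 72·2²=288, difference 1.
(17+2√72)^2 = 577 + 68√72
(17+2√72)^3 = 19601 + 2310√72
(17+2√72)^4 = 665857 + 78472√72
(17+2√72)^5 = 22619537 + 2665738√72

17 2
577 68
19601 2310
665857 78472
22619537 2665738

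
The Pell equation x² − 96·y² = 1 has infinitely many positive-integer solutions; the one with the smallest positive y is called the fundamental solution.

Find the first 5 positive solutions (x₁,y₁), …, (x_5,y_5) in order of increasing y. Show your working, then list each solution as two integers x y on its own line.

[9; 1,3,1,18] for √96; ℓ=4 ⇒ convergent index 3
a_0=9:  p_0=9·1+0=9,  q_0=9·0+1=1
a_1=1:  p_1=1·9+1=10,  q_1=1·1+0=1
a_2=3:  p_2=3·10+9=39,  q_2=3·1+1=4
a_3=1:  p_3=1·39+10=49,  q_3=1·4+1=5
→ (49, 5).  Check: 49²=2401, 96·5²=2400, difference 1.
(x_2, y_2) = (49·49 + 96·5·5, 49·5 + 5·49) = (4801, 490)
(x_3, y_3) = (49·4801 + 96·5·490, 49·490 + 5·4801) = (470449, 48015)
(x_4, y_4) = (49·470449 + 96·5·48015, 49·48015 + 5·470449) = (46099201, 4704980)
(x_5, y_5) = (49·46099201 + 96·5·4704980, 49·4704980 + 5·46099201) = (4517251249, 461040025)

49 5
4801 490
470449 48015
46099201 4704980
4517251249 461040025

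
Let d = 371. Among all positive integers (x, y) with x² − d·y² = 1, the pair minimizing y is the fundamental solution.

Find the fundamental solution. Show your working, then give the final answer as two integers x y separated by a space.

1695 88

d=371: √d = [19; 3,1,4,1,3,38] (ℓ=6, even), read p_5/q_5
a_0=19:  p_0=19·1+0=19,  q_0=19·0+1=1
a_1=3:  p_1=3·19+1=58,  q_1=3·1+0=3
a_2=1:  p_2=1·58+19=77,  q_2=1·3+1=4
a_3=4:  p_3=4·77+58=366,  q_3=4·4+3=19
a_4=1:  p_4=1·366+77=443,  q_4=1·19+4=23
a_5=3:  p_5=3·443+366=1695,  q_5=3·23+19=88
→ (1695, 88).  Check: 1695²=2873025, 371·88²=2873024, difference 1.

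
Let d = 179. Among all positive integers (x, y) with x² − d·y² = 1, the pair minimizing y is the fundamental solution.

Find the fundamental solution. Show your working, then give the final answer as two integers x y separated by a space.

√179 = [13; 2,1,1,1,3,…,1,2,26, …], period ℓ=14 (even) → k=13
k=0  a_k=13  p_k/q_k = 13/1
…
k=10  a_k=1  p_k/q_k = 575167/42990
k=11  a_k=1  p_k/q_k = 1013292/75737
k=12  a_k=1  p_k/q_k = 1588459/118727
k=13  a_k=2  p_k/q_k = 4190210/313191
fundamental: x₁=4190210, y₁=313191  (since 17557859844100 − 179·98088602481 = 1)

4190210 313191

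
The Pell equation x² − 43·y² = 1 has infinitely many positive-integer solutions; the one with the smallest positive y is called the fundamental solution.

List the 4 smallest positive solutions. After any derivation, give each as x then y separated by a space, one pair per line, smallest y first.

3482 531
24248647 3697884
168867574226 25752063645
1175993762661217 179337367525896

d=43: √d = [6; 1,1,3,1,5,1,3,1,1,12] (ℓ=10, even), read p_9/q_9
k=0  a_k=6  p_k/q_k = 6/1
…
k=2  a_k=1  p_k/q_k = 13/2
k=3  a_k=3  p_k/q_k = 46/7
…
k=7  a_k=3  p_k/q_k = 1541/235
k=8  a_k=1  p_k/q_k = 1941/296
k=9  a_k=1  p_k/q_k = 3482/531
fundamental: x₁=3482, y₁=531  (since 12124324 − 43·281961 = 1)
k=2:  x_2 = 3482·3482+43·531·531 = 24248647,  y_2 = 3482·531+531·3482 = 3697884
k=3:  x_3 = 3482·24248647+43·531·3697884 = 168867574226,  y_3 = 3482·3697884+531·24248647 = 25752063645
k=4:  x_4 = 3482·168867574226+43·531·25752063645 = 1175993762661217,  y_4 = 3482·25752063645+531·168867574226 = 179337367525896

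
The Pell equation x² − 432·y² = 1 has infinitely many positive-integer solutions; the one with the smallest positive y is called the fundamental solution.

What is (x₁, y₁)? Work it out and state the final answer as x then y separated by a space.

1351 65

√432 = [20; 1,3,1,1,1,3,1,40, …], period ℓ=8 (even) → k=7
step 0: (20, 1)  from 20·(1,0) + (0,1)
step 1: (21, 1)  from 1·(20,1) + (1,0)
step 2: (83, 4)  from 3·(21,1) + (20,1)
…
step 5: (291, 14)  from 1·(187,9) + (104,5)
step 6: (1060, 51)  from 3·(291,14) + (187,9)
step 7: (1351, 65)  from 1·(1060,51) + (291,14)
(x₁, y₁) = (1351, 65);  1351² − 432·65² = 1 ✓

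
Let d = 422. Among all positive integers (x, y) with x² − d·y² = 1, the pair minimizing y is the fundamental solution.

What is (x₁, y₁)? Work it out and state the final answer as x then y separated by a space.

7022501 341850

d=422: √d = [20; 1,1,5,2,1,…,1,1,40] (ℓ=14, even), read p_13/q_13
step 0: (20, 1)  from 20·(1,0) + (0,1)
step 1: (21, 1)  from 1·(20,1) + (1,0)
…
step 3: (226, 11)  from 5·(41,2) + (21,1)
step 4: (493, 24)  from 2·(226,11) + (41,2)
step 5: (719, 35)  from 1·(493,24) + (226,11)
step 6: (2650, 129)  from 3·(719,35) + (493,24)
step 7: (53719, 2615)  from 20·(2650,129) + (719,35)
…
step 10: (598859, 29152)  from 2·(217526,10589) + (163807,7974)
…
step 12: (3810680, 185501)  from 1·(3211821,156349) + (598859,29152)
step 13: (7022501, 341850)  from 1·(3810680,185501) + (3211821,156349)
fundamental: x₁=7022501, y₁=341850  (since 49315520295001 − 422·116861422500 = 1)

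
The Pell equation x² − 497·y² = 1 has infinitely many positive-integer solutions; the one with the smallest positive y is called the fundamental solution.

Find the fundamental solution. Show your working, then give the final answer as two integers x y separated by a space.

1201887 53912

√497 → a₀=22, period (3,2,2,5,6,5,2,2,3,44); ℓ=10 even so k=9
step 0: (22, 1)  from 22·(1,0) + (0,1)
step 1: (67, 3)  from 3·(22,1) + (1,0)
step 2: (156, 7)  from 2·(67,3) + (22,1)
…
step 5: (12685, 569)  from 6·(2051,92) + (379,17)
…
step 7: (143637, 6443)  from 2·(65476,2937) + (12685,569)
step 8: (352750, 15823)  from 2·(143637,6443) + (65476,2937)
step 9: (1201887, 53912)  from 3·(352750,15823) + (143637,6443)
fundamental: x₁=1201887, y₁=53912  (since 1444532360769 − 497·2906503744 = 1)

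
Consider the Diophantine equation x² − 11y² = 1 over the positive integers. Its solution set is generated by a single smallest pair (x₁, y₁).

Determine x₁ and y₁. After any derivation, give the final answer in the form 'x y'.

10 3

√11 = [3; 3,6, …], period ℓ=2 (even) → k=1
i=0: a=3 ⇒ p=3, q=1
i=1: a=3 ⇒ p=10, q=3
fundamental: x₁=10, y₁=3  (since 100 − 11·9 = 1)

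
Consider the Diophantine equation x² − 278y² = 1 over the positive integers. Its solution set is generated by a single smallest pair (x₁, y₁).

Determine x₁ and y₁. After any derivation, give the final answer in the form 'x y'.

2501 150

√278 → a₀=16, period (1,2,16,2,1,32); ℓ=6 even so k=5
k=0  a_k=16  p_k/q_k = 16/1
k=1  a_k=1  p_k/q_k = 17/1
k=2  a_k=2  p_k/q_k = 50/3
…
k=4  a_k=2  p_k/q_k = 1684/101
k=5  a_k=1  p_k/q_k = 2501/150
→ (2501, 150).  Check: 2501²=6255001, 278·150²=6255000, difference 1.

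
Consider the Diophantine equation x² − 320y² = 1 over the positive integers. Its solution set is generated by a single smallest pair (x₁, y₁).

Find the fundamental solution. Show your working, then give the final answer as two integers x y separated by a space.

[17; 1,7,1,34] for √320; ℓ=4 ⇒ convergent index 3
a_0=17:  p_0=17·1+0=17,  q_0=17·0+1=1
a_1=1:  p_1=1·17+1=18,  q_1=1·1+0=1
a_2=7:  p_2=7·18+17=143,  q_2=7·1+1=8
a_3=1:  p_3=1·143+18=161,  q_3=1·8+1=9
(x₁, y₁) = (161, 9);  161² − 320·9² = 1 ✓

161 9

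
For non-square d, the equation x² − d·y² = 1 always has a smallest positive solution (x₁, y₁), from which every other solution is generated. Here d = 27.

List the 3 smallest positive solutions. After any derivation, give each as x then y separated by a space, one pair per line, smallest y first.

√27 → a₀=5, period (5,10); ℓ=2 even so k=1
i=0: a=5 ⇒ p=5, q=1
i=1: a=5 ⇒ p=26, q=5
(x₁, y₁) = (26, 5);  26² − 27·5² = 1 ✓
k=2:  x_2 = 26·26+27·5·5 = 1351,  y_2 = 26·5+5·26 = 260
k=3:  x_3 = 26·1351+27·5·260 = 70226,  y_3 = 26·260+5·1351 = 13515

26 5
1351 260
70226 13515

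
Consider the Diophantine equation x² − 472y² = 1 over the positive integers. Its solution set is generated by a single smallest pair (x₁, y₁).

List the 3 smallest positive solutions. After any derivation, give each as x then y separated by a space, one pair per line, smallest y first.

306917 14127
188396089777 8671632918
115643925371868101 5322943120573485

√472 = [21; 1,2,1,1,1,…,2,1,42, …], period ℓ=14 (even) → k=13
i=0: a=21 ⇒ p=21, q=1
…
i=4: a=1 ⇒ p=152, q=7
i=5: a=1 ⇒ p=239, q=11
…
i=8: a=4 ⇒ p=24224, q=1115
…
i=10: a=1 ⇒ p=54227, q=2496
…
i=12: a=2 ⇒ p=222687, q=10250
i=13: a=1 ⇒ p=306917, q=14127
→ (306917, 14127).  Check: 306917²=94198044889, 472·14127²=94198044888, difference 1.
n=2: (306917,14127)∘(306917,14127) = (306917·306917+472·14127·14127, 306917·14127+14127·306917) = (188396089777,8671632918)
n=3: (188396089777,8671632918)∘(306917,14127) = (306917·188396089777+472·14127·8671632918, 306917·8671632918+14127·188396089777) = (115643925371868101,5322943120573485)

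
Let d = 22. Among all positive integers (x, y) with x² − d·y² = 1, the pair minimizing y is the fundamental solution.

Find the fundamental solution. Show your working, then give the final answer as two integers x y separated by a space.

197 42

d=22: √d = [4; 1,2,4,2,1,8] (ℓ=6, even), read p_5/q_5
step 0: (4, 1)  from 4·(1,0) + (0,1)
…
step 3: (61, 13)  from 4·(14,3) + (5,1)
step 4: (136, 29)  from 2·(61,13) + (14,3)
step 5: (197, 42)  from 1·(136,29) + (61,13)
→ (197, 42).  Check: 197²=38809, 22·42²=38808, difference 1.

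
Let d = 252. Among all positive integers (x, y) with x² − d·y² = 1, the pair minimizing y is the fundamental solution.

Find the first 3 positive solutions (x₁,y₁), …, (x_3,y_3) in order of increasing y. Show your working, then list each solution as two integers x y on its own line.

127 8
32257 2032
8193151 516120

[15; 1,6,1,30] for √252; ℓ=4 ⇒ convergent index 3
a_0=15:  p_0=15·1+0=15,  q_0=15·0+1=1
a_1=1:  p_1=1·15+1=16,  q_1=1·1+0=1
a_2=6:  p_2=6·16+15=111,  q_2=6·1+1=7
a_3=1:  p_3=1·111+16=127,  q_3=1·7+1=8
(x₁, y₁) = (127, 8);  127² − 252·8² = 1 ✓
n=2: (127,8)∘(127,8) = (127·127+252·8·8, 127·8+8·127) = (32257,2032)
n=3: (32257,2032)∘(127,8) = (127·32257+252·8·2032, 127·2032+8·32257) = (8193151,516120)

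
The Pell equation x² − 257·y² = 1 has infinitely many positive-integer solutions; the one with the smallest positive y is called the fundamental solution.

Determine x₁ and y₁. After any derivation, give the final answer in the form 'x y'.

513 32

d=257: √d = [16; 32] (ℓ=1, odd), read p_1/q_1
step 0: (16, 1)  from 16·(1,0) + (0,1)
step 1: (513, 32)  from 32·(16,1) + (1,0)
(x₁, y₁) = (513, 32);  513² − 257·32² = 1 ✓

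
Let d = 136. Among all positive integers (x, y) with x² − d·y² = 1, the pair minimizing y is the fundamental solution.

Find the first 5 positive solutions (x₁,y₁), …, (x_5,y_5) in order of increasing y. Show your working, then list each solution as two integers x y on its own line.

√136 → a₀=11, period (1,1,1,22); ℓ=4 even so k=3
a_0=11:  p_0=11·1+0=11,  q_0=11·0+1=1
…
a_2=1:  p_2=1·12+11=23,  q_2=1·1+1=2
a_3=1:  p_3=1·23+12=35,  q_3=1·2+1=3
(x₁, y₁) = (35, 3);  35² − 136·3² = 1 ✓
(35+3√136)^2 = 2449 + 210√136
(35+3√136)^3 = 171395 + 14697√136
(35+3√136)^4 = 11995201 + 1028580√136
(35+3√136)^5 = 839492675 + 71985903√136

35 3
2449 210
171395 14697
11995201 1028580
839492675 71985903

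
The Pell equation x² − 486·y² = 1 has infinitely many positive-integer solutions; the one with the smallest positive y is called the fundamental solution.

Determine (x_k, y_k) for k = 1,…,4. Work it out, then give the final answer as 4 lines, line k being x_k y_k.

[22; 22,44] for √486; ℓ=2 ⇒ convergent index 1
step 0: (22, 1)  from 22·(1,0) + (0,1)
step 1: (485, 22)  from 22·(22,1) + (1,0)
fundamental: x₁=485, y₁=22  (since 235225 − 486·484 = 1)
k=2:  x_2 = 485·485+486·22·22 = 470449,  y_2 = 485·22+22·485 = 21340
k=3:  x_3 = 485·470449+486·22·21340 = 456335045,  y_3 = 485·21340+22·470449 = 20699778
k=4:  x_4 = 485·456335045+486·22·20699778 = 442644523201,  y_4 = 485·20699778+22·456335045 = 20078763320

485 22
470449 21340
456335045 20699778
442644523201 20078763320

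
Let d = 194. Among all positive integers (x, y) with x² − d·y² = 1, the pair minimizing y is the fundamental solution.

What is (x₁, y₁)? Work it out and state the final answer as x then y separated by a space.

195 14

√194 = [13; 1,12,1,26, …], period ℓ=4 (even) → k=3
i=0: a=13 ⇒ p=13, q=1
i=1: a=1 ⇒ p=14, q=1
i=2: a=12 ⇒ p=181, q=13
i=3: a=1 ⇒ p=195, q=14
(x₁, y₁) = (195, 14);  195² − 194·14² = 1 ✓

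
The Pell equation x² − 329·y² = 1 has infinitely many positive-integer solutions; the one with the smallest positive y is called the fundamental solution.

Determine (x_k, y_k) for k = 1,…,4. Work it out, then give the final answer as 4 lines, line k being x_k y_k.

2376415 131016
11294696504449 622696775280
53681772387237964255 2959571914453911384
255140338255224918953587201 14066342182173360946441440

√329 → a₀=18, period (7,4,2,1,1,4,1,1,2,4,7,36); ℓ=12 even so k=11
k=0  a_k=18  p_k/q_k = 18/1
k=1  a_k=7  p_k/q_k = 127/7
…
k=8  a_k=1  p_k/q_k = 29366/1619
…
k=10  a_k=4  p_k/q_k = 328794/18127
k=11  a_k=7  p_k/q_k = 2376415/131016
→ (2376415, 131016).  Check: 2376415²=5647348252225, 329·131016²=5647348252224, difference 1.
(x_2, y_2) = (2376415·2376415 + 329·131016·131016, 2376415·131016 + 131016·2376415) = (11294696504449, 622696775280)
(x_3, y_3) = (2376415·11294696504449 + 329·131016·622696775280, 2376415·622696775280 + 131016·11294696504449) = (53681772387237964255, 2959571914453911384)
(x_4, y_4) = (2376415·53681772387237964255 + 329·131016·2959571914453911384, 2376415·2959571914453911384 + 131016·53681772387237964255) = (255140338255224918953587201, 14066342182173360946441440)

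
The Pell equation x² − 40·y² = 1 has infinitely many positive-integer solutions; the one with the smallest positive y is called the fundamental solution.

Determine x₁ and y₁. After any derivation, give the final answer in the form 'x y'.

19 3

√40 = [6; 3,12, …], period ℓ=2 (even) → k=1
k=0  a_k=6  p_k/q_k = 6/1
k=1  a_k=3  p_k/q_k = 19/3
→ (19, 3).  Check: 19²=361, 40·3²=360, difference 1.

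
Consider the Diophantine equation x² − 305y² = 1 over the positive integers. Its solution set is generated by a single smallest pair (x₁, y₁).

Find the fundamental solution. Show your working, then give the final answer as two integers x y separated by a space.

√305 → a₀=17, period (2,6,2,34); ℓ=4 even so k=3
k=0  a_k=17  p_k/q_k = 17/1
k=1  a_k=2  p_k/q_k = 35/2
k=2  a_k=6  p_k/q_k = 227/13
k=3  a_k=2  p_k/q_k = 489/28
→ (489, 28).  Check: 489²=239121, 305·28²=239120, difference 1.

489 28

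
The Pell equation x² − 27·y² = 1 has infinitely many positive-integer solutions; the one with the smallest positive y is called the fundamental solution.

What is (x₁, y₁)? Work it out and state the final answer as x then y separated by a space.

26 5

√27 → a₀=5, period (5,10); ℓ=2 even so k=1
k=0  a_k=5  p_k/q_k = 5/1
k=1  a_k=5  p_k/q_k = 26/5
fundamental: x₁=26, y₁=5  (since 676 − 27·25 = 1)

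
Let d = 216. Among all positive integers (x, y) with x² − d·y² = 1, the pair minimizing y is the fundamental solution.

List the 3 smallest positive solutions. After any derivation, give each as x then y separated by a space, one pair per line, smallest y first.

485 33
470449 32010
456335045 31049667

√216 → a₀=14, period (1,2,3,2,1,28); ℓ=6 even so k=5
step 0: (14, 1)  from 14·(1,0) + (0,1)
…
step 2: (44, 3)  from 2·(15,1) + (14,1)
step 3: (147, 10)  from 3·(44,3) + (15,1)
step 4: (338, 23)  from 2·(147,10) + (44,3)
step 5: (485, 33)  from 1·(338,23) + (147,10)
(x₁, y₁) = (485, 33);  485² − 216·33² = 1 ✓
(x_2, y_2) = (485·485 + 216·33·33, 485·33 + 33·485) = (470449, 32010)
(x_3, y_3) = (485·470449 + 216·33·32010, 485·32010 + 33·470449) = (456335045, 31049667)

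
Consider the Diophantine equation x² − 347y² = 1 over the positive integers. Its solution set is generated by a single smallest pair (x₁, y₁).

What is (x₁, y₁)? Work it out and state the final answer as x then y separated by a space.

641602 34443

d=347: √d = [18; 1,1,1,2,4,…,1,1,36] (ℓ=14, even), read p_13/q_13
a_0=18:  p_0=18·1+0=18,  q_0=18·0+1=1
a_1=1:  p_1=1·18+1=19,  q_1=1·1+0=1
…
a_3=1:  p_3=1·37+19=56,  q_3=1·2+1=3
a_4=2:  p_4=2·56+37=149,  q_4=2·3+2=8
a_5=4:  p_5=4·149+56=652,  q_5=4·8+3=35
a_6=1:  p_6=1·652+149=801,  q_6=1·35+8=43
…
a_8=1:  p_8=1·14269+801=15070,  q_8=1·766+43=809
…
a_10=2:  p_10=2·74549+15070=164168,  q_10=2·4002+809=8813
a_11=1:  p_11=1·164168+74549=238717,  q_11=1·8813+4002=12815
a_12=1:  p_12=1·238717+164168=402885,  q_12=1·12815+8813=21628
a_13=1:  p_13=1·402885+238717=641602,  q_13=1·21628+12815=34443
→ (641602, 34443).  Check: 641602²=411653126404, 347·34443²=411653126403, difference 1.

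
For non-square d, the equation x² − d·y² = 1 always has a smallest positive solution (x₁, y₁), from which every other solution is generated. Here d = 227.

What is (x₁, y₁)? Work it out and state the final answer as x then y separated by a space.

226 15

[15; 15,30] for √227; ℓ=2 ⇒ convergent index 1
k=0  a_k=15  p_k/q_k = 15/1
k=1  a_k=15  p_k/q_k = 226/15
→ (226, 15).  Check: 226²=51076, 227·15²=51075, difference 1.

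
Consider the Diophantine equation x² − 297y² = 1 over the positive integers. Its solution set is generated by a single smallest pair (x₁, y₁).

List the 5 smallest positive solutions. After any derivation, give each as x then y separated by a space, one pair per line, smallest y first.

d=297: √d = [17; 4,3,1,1,2,1,1,3,4,34] (ℓ=10, even), read p_9/q_9
k=0  a_k=17  p_k/q_k = 17/1
…
k=2  a_k=3  p_k/q_k = 224/13
k=3  a_k=1  p_k/q_k = 293/17
…
k=6  a_k=1  p_k/q_k = 1844/107
k=7  a_k=1  p_k/q_k = 3171/184
k=8  a_k=3  p_k/q_k = 11357/659
k=9  a_k=4  p_k/q_k = 48599/2820
→ (48599, 2820).  Check: 48599²=2361862801, 297·2820²=2361862800, difference 1.
(x_2, y_2) = (48599·48599 + 297·2820·2820, 48599·2820 + 2820·48599) = (4723725601, 274098360)
(x_3, y_3) = (48599·4723725601 + 297·2820·274098360, 48599·274098360 + 2820·4723725601) = (459136680917399, 26641812392460)
(x_4, y_4) = (48599·459136680917399 + 297·2820·26641812392460, 48599·26641812392460 + 2820·459136680917399) = (44627167107085622401, 2589530880648228720)
(x_5, y_5) = (48599·44627167107085622401 + 297·2820·2589530880648228720, 48599·2589530880648228720 + 2820·44627167107085622401) = (4337671388015371645214999, 251697222510604722734100)

48599 2820
4723725601 274098360
459136680917399 26641812392460
44627167107085622401 2589530880648228720
4337671388015371645214999 251697222510604722734100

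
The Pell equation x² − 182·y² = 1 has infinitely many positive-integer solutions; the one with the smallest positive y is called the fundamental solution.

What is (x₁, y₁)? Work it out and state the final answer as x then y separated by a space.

d=182: √d = [13; 2,26] (ℓ=2, even), read p_1/q_1
step 0: (13, 1)  from 13·(1,0) + (0,1)
step 1: (27, 2)  from 2·(13,1) + (1,0)
(x₁, y₁) = (27, 2);  27² − 182·2² = 1 ✓

27 2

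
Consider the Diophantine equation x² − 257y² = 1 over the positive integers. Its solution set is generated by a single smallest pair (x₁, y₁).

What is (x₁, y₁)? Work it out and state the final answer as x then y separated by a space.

513 32

[16; 32] for √257; ℓ=1 ⇒ convergent index 1
k=0  a_k=16  p_k/q_k = 16/1
k=1  a_k=32  p_k/q_k = 513/32
(x₁, y₁) = (513, 32);  513² − 257·32² = 1 ✓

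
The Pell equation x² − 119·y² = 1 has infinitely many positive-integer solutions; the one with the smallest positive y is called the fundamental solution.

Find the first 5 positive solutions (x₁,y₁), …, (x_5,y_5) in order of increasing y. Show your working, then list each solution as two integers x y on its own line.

√119 = [10; 1,9,1,20, …], period ℓ=4 (even) → k=3
step 0: (10, 1)  from 10·(1,0) + (0,1)
step 1: (11, 1)  from 1·(10,1) + (1,0)
step 2: (109, 10)  from 9·(11,1) + (10,1)
step 3: (120, 11)  from 1·(109,10) + (11,1)
→ (120, 11).  Check: 120²=14400, 119·11²=14399, difference 1.
(x_2, y_2) = (120·120 + 119·11·11, 120·11 + 11·120) = (28799, 2640)
(x_3, y_3) = (120·28799 + 119·11·2640, 120·2640 + 11·28799) = (6911640, 633589)
(x_4, y_4) = (120·6911640 + 119·11·633589, 120·633589 + 11·6911640) = (1658764801, 152058720)
(x_5, y_5) = (120·1658764801 + 119·11·152058720, 120·152058720 + 11·1658764801) = (398096640600, 36493459211)

120 11
28799 2640
6911640 633589
1658764801 152058720
398096640600 36493459211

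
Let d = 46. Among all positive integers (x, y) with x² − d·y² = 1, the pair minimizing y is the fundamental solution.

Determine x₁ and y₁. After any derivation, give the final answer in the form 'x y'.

24335 3588

√46 = [6; 1,3,1,1,2,6,2,1,1,3,1,12, …], period ℓ=12 (even) → k=11
k=0  a_k=6  p_k/q_k = 6/1
k=1  a_k=1  p_k/q_k = 7/1
k=2  a_k=3  p_k/q_k = 27/4
k=3  a_k=1  p_k/q_k = 34/5
k=4  a_k=1  p_k/q_k = 61/9
k=5  a_k=2  p_k/q_k = 156/23
…
k=7  a_k=2  p_k/q_k = 2150/317
…
k=10  a_k=3  p_k/q_k = 19038/2807
k=11  a_k=1  p_k/q_k = 24335/3588
(x₁, y₁) = (24335, 3588);  24335² − 46·3588² = 1 ✓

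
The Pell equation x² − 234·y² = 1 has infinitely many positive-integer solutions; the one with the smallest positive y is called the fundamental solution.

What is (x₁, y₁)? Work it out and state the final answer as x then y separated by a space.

[15; 3,2,1,2,1,2,3,30] for √234; ℓ=8 ⇒ convergent index 7
a_0=15:  p_0=15·1+0=15,  q_0=15·0+1=1
a_1=3:  p_1=3·15+1=46,  q_1=3·1+0=3
a_2=2:  p_2=2·46+15=107,  q_2=2·3+1=7
a_3=1:  p_3=1·107+46=153,  q_3=1·7+3=10
…
a_5=1:  p_5=1·413+153=566,  q_5=1·27+10=37
a_6=2:  p_6=2·566+413=1545,  q_6=2·37+27=101
a_7=3:  p_7=3·1545+566=5201,  q_7=3·101+37=340
fundamental: x₁=5201, y₁=340  (since 27050401 − 234·115600 = 1)

5201 340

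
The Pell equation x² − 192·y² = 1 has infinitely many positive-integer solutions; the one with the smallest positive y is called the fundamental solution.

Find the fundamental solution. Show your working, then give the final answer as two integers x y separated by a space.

97 7

√192 = [13; 1,5,1,26, …], period ℓ=4 (even) → k=3
step 0: (13, 1)  from 13·(1,0) + (0,1)
step 1: (14, 1)  from 1·(13,1) + (1,0)
step 2: (83, 6)  from 5·(14,1) + (13,1)
step 3: (97, 7)  from 1·(83,6) + (14,1)
fundamental: x₁=97, y₁=7  (since 9409 − 192·49 = 1)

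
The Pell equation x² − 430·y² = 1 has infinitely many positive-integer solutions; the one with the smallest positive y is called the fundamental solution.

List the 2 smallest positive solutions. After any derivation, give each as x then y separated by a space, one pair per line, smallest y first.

2862251 138030
16384961574001 790153011060

√430 → a₀=20, period (1,2,1,3,1,…,2,1,40); ℓ=14 even so k=13
i=0: a=20 ⇒ p=20, q=1
…
i=6: a=6 ⇒ p=2675, q=129
i=7: a=8 ⇒ p=21794, q=1051
…
i=9: a=1 ⇒ p=155233, q=7486
i=10: a=3 ⇒ p=599138, q=28893
i=11: a=1 ⇒ p=754371, q=36379
i=12: a=2 ⇒ p=2107880, q=101651
i=13: a=1 ⇒ p=2862251, q=138030
fundamental: x₁=2862251, y₁=138030  (since 8192480787001 − 430·19052280900 = 1)
(2862251+138030√430)^2 = 16384961574001 + 790153011060√430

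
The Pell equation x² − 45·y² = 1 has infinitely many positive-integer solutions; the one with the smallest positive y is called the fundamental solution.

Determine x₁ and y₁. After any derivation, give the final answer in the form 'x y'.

161 24

√45 → a₀=6, period (1,2,2,2,1,12); ℓ=6 even so k=5
a_0=6:  p_0=6·1+0=6,  q_0=6·0+1=1
…
a_3=2:  p_3=2·20+7=47,  q_3=2·3+1=7
a_4=2:  p_4=2·47+20=114,  q_4=2·7+3=17
a_5=1:  p_5=1·114+47=161,  q_5=1·17+7=24
(x₁, y₁) = (161, 24);  161² − 45·24² = 1 ✓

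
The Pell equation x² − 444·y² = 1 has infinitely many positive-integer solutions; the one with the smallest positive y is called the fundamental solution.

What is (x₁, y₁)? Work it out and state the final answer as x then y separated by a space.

√444 = [21; 14,42, …], period ℓ=2 (even) → k=1
step 0: (21, 1)  from 21·(1,0) + (0,1)
step 1: (295, 14)  from 14·(21,1) + (1,0)
(x₁, y₁) = (295, 14);  295² − 444·14² = 1 ✓

295 14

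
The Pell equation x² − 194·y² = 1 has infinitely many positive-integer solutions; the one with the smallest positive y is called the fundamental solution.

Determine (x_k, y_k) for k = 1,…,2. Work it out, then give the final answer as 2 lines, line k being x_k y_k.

d=194: √d = [13; 1,12,1,26] (ℓ=4, even), read p_3/q_3
k=0  a_k=13  p_k/q_k = 13/1
k=1  a_k=1  p_k/q_k = 14/1
k=2  a_k=12  p_k/q_k = 181/13
k=3  a_k=1  p_k/q_k = 195/14
→ (195, 14).  Check: 195²=38025, 194·14²=38024, difference 1.
(195+14√194)^2 = 76049 + 5460√194

195 14
76049 5460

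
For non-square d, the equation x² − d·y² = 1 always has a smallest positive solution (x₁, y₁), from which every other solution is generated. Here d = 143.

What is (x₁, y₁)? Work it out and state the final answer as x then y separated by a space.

12 1

√143 = [11; 1,22, …], period ℓ=2 (even) → k=1
i=0: a=11 ⇒ p=11, q=1
i=1: a=1 ⇒ p=12, q=1
(x₁, y₁) = (12, 1);  12² − 143·1² = 1 ✓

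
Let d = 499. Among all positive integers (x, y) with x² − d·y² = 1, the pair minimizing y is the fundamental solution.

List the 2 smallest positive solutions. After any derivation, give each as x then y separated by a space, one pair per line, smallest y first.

4490 201
40320199 1804980

d=499: √d = [22; 2,1,21,1,2,44] (ℓ=6, even), read p_5/q_5
a_0=22:  p_0=22·1+0=22,  q_0=22·0+1=1
a_1=2:  p_1=2·22+1=45,  q_1=2·1+0=2
…
a_3=21:  p_3=21·67+45=1452,  q_3=21·3+2=65
a_4=1:  p_4=1·1452+67=1519,  q_4=1·65+3=68
a_5=2:  p_5=2·1519+1452=4490,  q_5=2·68+65=201
(x₁, y₁) = (4490, 201);  4490² − 499·201² = 1 ✓
(4490+201√499)^2 = 40320199 + 1804980√499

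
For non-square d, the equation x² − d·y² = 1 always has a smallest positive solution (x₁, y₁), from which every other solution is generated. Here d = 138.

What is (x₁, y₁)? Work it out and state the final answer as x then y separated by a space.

47 4

[11; 1,2,1,22] for √138; ℓ=4 ⇒ convergent index 3
k=0  a_k=11  p_k/q_k = 11/1
k=1  a_k=1  p_k/q_k = 12/1
k=2  a_k=2  p_k/q_k = 35/3
k=3  a_k=1  p_k/q_k = 47/4
(x₁, y₁) = (47, 4);  47² − 138·4² = 1 ✓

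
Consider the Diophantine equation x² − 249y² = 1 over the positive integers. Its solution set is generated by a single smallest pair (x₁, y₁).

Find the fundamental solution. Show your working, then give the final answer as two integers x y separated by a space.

√249 → a₀=15, period (1,3,1,1,5,…,3,1,30); ℓ=16 even so k=15
i=0: a=15 ⇒ p=15, q=1
i=1: a=1 ⇒ p=16, q=1
i=2: a=3 ⇒ p=63, q=4
i=3: a=1 ⇒ p=79, q=5
…
i=5: a=5 ⇒ p=789, q=50
i=6: a=1 ⇒ p=931, q=59
i=7: a=3 ⇒ p=3582, q=227
…
i=10: a=1 ⇒ p=150586, q=9543
…
i=12: a=1 ⇒ p=1017351, q=64472
…
i=14: a=3 ⇒ p=6669699, q=422675
i=15: a=1 ⇒ p=8553815, q=542076
→ (8553815, 542076).  Check: 8553815²=73167751054225, 249·542076²=73167751054224, difference 1.

8553815 542076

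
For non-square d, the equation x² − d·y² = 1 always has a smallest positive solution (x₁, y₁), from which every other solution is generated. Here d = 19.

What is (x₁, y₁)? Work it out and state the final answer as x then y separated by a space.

170 39

√19 = [4; 2,1,3,1,2,8, …], period ℓ=6 (even) → k=5
k=0  a_k=4  p_k/q_k = 4/1
…
k=4  a_k=1  p_k/q_k = 61/14
k=5  a_k=2  p_k/q_k = 170/39
fundamental: x₁=170, y₁=39  (since 28900 − 19·1521 = 1)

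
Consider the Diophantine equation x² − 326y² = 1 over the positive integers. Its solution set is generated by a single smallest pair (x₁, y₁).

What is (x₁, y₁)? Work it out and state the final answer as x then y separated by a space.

325 18

d=326: √d = [18; 18,36] (ℓ=2, even), read p_1/q_1
i=0: a=18 ⇒ p=18, q=1
i=1: a=18 ⇒ p=325, q=18
→ (325, 18).  Check: 325²=105625, 326·18²=105624, difference 1.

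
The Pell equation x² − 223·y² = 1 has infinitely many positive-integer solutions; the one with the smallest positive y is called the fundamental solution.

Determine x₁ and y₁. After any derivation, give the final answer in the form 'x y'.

√223 = [14; 1,13,1,28, …], period ℓ=4 (even) → k=3
a_0=14:  p_0=14·1+0=14,  q_0=14·0+1=1
…
a_2=13:  p_2=13·15+14=209,  q_2=13·1+1=14
a_3=1:  p_3=1·209+15=224,  q_3=1·14+1=15
(x₁, y₁) = (224, 15);  224² − 223·15² = 1 ✓

224 15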